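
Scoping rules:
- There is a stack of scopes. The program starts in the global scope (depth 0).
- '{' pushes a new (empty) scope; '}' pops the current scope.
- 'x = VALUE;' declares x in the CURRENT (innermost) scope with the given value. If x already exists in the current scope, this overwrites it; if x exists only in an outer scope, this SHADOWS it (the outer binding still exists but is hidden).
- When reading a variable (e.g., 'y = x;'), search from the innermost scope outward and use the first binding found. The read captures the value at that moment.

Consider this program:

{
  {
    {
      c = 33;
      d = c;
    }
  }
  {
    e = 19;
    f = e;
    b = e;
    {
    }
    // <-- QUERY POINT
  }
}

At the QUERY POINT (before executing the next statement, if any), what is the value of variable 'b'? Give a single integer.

Answer: 19

Derivation:
Step 1: enter scope (depth=1)
Step 2: enter scope (depth=2)
Step 3: enter scope (depth=3)
Step 4: declare c=33 at depth 3
Step 5: declare d=(read c)=33 at depth 3
Step 6: exit scope (depth=2)
Step 7: exit scope (depth=1)
Step 8: enter scope (depth=2)
Step 9: declare e=19 at depth 2
Step 10: declare f=(read e)=19 at depth 2
Step 11: declare b=(read e)=19 at depth 2
Step 12: enter scope (depth=3)
Step 13: exit scope (depth=2)
Visible at query point: b=19 e=19 f=19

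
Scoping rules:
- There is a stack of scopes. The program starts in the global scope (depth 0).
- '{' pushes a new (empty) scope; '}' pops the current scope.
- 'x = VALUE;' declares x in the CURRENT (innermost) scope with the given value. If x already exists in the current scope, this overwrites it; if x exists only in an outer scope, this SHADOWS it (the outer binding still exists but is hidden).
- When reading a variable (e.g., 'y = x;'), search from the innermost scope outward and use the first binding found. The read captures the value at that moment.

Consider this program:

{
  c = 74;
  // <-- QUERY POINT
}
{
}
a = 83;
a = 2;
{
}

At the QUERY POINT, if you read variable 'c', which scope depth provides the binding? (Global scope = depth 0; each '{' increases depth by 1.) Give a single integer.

Step 1: enter scope (depth=1)
Step 2: declare c=74 at depth 1
Visible at query point: c=74

Answer: 1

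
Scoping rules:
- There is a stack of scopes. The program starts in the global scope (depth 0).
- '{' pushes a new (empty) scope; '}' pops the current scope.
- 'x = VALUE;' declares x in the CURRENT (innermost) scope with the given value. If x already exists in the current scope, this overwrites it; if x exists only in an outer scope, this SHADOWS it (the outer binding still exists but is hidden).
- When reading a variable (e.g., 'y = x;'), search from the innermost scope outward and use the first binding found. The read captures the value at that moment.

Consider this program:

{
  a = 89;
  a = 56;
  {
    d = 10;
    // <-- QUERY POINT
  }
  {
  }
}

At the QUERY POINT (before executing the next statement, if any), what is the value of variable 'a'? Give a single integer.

Step 1: enter scope (depth=1)
Step 2: declare a=89 at depth 1
Step 3: declare a=56 at depth 1
Step 4: enter scope (depth=2)
Step 5: declare d=10 at depth 2
Visible at query point: a=56 d=10

Answer: 56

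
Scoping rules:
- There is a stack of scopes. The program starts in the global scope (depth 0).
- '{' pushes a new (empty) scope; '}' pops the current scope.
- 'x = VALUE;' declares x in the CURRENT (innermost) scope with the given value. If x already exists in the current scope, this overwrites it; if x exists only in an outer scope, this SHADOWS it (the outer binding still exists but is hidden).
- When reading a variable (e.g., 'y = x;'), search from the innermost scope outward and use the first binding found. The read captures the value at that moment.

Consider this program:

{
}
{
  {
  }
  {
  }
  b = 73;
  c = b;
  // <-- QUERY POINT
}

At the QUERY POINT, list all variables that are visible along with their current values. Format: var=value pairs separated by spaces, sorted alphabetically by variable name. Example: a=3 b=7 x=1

Step 1: enter scope (depth=1)
Step 2: exit scope (depth=0)
Step 3: enter scope (depth=1)
Step 4: enter scope (depth=2)
Step 5: exit scope (depth=1)
Step 6: enter scope (depth=2)
Step 7: exit scope (depth=1)
Step 8: declare b=73 at depth 1
Step 9: declare c=(read b)=73 at depth 1
Visible at query point: b=73 c=73

Answer: b=73 c=73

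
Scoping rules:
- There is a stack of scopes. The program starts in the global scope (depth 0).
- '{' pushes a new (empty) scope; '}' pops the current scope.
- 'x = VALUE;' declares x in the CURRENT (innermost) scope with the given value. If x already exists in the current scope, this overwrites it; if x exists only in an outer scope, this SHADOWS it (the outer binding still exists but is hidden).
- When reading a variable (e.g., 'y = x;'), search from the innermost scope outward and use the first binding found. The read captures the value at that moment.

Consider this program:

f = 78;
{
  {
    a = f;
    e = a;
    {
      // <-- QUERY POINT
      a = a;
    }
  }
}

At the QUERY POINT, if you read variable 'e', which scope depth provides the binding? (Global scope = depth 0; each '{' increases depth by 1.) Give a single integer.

Step 1: declare f=78 at depth 0
Step 2: enter scope (depth=1)
Step 3: enter scope (depth=2)
Step 4: declare a=(read f)=78 at depth 2
Step 5: declare e=(read a)=78 at depth 2
Step 6: enter scope (depth=3)
Visible at query point: a=78 e=78 f=78

Answer: 2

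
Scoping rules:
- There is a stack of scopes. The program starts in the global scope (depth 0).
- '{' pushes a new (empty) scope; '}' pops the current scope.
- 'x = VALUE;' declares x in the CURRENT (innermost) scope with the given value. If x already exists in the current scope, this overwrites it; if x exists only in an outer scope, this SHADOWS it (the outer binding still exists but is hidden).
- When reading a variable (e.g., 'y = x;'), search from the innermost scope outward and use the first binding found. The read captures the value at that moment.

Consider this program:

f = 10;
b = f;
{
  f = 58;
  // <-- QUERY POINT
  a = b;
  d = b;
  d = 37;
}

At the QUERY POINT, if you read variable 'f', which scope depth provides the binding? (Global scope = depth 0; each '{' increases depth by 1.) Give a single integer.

Step 1: declare f=10 at depth 0
Step 2: declare b=(read f)=10 at depth 0
Step 3: enter scope (depth=1)
Step 4: declare f=58 at depth 1
Visible at query point: b=10 f=58

Answer: 1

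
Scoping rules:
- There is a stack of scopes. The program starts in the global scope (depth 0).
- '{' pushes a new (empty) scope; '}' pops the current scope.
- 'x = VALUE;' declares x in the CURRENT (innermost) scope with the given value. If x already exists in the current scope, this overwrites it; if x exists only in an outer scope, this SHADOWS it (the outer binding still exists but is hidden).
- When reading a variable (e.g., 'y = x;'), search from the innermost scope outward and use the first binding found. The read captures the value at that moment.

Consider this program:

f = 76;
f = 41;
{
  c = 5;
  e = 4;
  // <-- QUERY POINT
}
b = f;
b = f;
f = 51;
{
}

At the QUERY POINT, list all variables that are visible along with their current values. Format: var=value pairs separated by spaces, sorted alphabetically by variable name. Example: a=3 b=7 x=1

Answer: c=5 e=4 f=41

Derivation:
Step 1: declare f=76 at depth 0
Step 2: declare f=41 at depth 0
Step 3: enter scope (depth=1)
Step 4: declare c=5 at depth 1
Step 5: declare e=4 at depth 1
Visible at query point: c=5 e=4 f=41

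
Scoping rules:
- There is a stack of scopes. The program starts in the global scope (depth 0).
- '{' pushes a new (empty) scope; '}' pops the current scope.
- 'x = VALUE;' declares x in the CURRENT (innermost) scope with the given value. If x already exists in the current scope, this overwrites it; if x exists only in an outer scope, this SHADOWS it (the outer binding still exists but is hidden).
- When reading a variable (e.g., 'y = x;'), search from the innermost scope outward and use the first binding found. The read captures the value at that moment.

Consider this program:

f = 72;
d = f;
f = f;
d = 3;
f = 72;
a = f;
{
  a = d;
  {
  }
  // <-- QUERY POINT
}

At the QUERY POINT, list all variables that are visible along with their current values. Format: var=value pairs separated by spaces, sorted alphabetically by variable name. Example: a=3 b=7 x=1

Answer: a=3 d=3 f=72

Derivation:
Step 1: declare f=72 at depth 0
Step 2: declare d=(read f)=72 at depth 0
Step 3: declare f=(read f)=72 at depth 0
Step 4: declare d=3 at depth 0
Step 5: declare f=72 at depth 0
Step 6: declare a=(read f)=72 at depth 0
Step 7: enter scope (depth=1)
Step 8: declare a=(read d)=3 at depth 1
Step 9: enter scope (depth=2)
Step 10: exit scope (depth=1)
Visible at query point: a=3 d=3 f=72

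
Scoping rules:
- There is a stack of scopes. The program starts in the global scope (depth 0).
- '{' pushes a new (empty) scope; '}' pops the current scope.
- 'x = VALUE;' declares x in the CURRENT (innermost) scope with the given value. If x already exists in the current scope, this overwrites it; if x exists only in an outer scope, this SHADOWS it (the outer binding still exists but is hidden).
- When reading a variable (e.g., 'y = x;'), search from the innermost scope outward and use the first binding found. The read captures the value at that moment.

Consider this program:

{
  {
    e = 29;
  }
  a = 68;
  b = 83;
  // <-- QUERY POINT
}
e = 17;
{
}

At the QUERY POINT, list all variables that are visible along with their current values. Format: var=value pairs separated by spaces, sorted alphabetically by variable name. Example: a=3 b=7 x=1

Step 1: enter scope (depth=1)
Step 2: enter scope (depth=2)
Step 3: declare e=29 at depth 2
Step 4: exit scope (depth=1)
Step 5: declare a=68 at depth 1
Step 6: declare b=83 at depth 1
Visible at query point: a=68 b=83

Answer: a=68 b=83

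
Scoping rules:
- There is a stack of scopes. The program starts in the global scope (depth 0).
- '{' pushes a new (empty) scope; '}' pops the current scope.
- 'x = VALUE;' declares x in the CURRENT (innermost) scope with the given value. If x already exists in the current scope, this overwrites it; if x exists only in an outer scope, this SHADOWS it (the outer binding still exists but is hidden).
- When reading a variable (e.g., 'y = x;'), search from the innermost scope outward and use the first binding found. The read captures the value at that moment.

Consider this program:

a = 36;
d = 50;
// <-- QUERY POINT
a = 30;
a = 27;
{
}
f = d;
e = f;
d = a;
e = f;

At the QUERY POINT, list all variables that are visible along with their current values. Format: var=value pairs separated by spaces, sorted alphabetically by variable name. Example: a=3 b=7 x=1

Step 1: declare a=36 at depth 0
Step 2: declare d=50 at depth 0
Visible at query point: a=36 d=50

Answer: a=36 d=50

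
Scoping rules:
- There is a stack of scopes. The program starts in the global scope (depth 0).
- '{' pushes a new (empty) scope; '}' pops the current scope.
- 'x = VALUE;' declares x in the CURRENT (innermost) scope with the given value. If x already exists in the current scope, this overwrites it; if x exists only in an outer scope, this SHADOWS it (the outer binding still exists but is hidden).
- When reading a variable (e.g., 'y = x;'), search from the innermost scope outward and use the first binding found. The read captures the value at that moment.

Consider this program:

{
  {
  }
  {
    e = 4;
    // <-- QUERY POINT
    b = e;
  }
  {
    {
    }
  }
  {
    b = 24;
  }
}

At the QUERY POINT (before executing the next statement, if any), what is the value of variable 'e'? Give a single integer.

Step 1: enter scope (depth=1)
Step 2: enter scope (depth=2)
Step 3: exit scope (depth=1)
Step 4: enter scope (depth=2)
Step 5: declare e=4 at depth 2
Visible at query point: e=4

Answer: 4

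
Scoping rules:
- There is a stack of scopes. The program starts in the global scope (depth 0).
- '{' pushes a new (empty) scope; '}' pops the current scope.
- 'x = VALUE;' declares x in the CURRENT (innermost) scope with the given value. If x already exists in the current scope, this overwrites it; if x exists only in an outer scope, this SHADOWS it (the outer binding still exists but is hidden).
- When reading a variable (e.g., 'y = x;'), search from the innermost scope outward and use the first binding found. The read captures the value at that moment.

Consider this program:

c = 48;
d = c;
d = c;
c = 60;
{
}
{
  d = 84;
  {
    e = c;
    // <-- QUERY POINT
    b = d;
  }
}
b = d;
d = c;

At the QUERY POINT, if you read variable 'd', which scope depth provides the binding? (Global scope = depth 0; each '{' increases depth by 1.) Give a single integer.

Step 1: declare c=48 at depth 0
Step 2: declare d=(read c)=48 at depth 0
Step 3: declare d=(read c)=48 at depth 0
Step 4: declare c=60 at depth 0
Step 5: enter scope (depth=1)
Step 6: exit scope (depth=0)
Step 7: enter scope (depth=1)
Step 8: declare d=84 at depth 1
Step 9: enter scope (depth=2)
Step 10: declare e=(read c)=60 at depth 2
Visible at query point: c=60 d=84 e=60

Answer: 1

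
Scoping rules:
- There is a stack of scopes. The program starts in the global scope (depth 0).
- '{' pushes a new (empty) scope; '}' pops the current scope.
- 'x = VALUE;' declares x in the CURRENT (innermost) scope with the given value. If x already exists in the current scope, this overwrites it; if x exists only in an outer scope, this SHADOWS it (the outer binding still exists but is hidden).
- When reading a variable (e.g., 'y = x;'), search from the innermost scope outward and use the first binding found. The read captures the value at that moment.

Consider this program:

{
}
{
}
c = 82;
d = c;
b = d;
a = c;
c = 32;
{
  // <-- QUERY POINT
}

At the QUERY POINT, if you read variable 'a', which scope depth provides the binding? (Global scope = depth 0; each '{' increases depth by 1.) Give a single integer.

Step 1: enter scope (depth=1)
Step 2: exit scope (depth=0)
Step 3: enter scope (depth=1)
Step 4: exit scope (depth=0)
Step 5: declare c=82 at depth 0
Step 6: declare d=(read c)=82 at depth 0
Step 7: declare b=(read d)=82 at depth 0
Step 8: declare a=(read c)=82 at depth 0
Step 9: declare c=32 at depth 0
Step 10: enter scope (depth=1)
Visible at query point: a=82 b=82 c=32 d=82

Answer: 0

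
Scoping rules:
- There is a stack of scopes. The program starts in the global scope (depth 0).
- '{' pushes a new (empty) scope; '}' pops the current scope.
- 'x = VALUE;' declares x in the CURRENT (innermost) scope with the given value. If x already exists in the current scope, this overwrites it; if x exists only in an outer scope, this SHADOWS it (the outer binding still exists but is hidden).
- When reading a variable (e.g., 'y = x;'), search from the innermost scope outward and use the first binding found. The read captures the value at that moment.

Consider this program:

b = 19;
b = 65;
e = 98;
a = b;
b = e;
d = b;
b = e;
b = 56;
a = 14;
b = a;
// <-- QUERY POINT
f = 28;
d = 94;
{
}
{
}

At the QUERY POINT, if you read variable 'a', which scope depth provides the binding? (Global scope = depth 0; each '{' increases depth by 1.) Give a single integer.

Step 1: declare b=19 at depth 0
Step 2: declare b=65 at depth 0
Step 3: declare e=98 at depth 0
Step 4: declare a=(read b)=65 at depth 0
Step 5: declare b=(read e)=98 at depth 0
Step 6: declare d=(read b)=98 at depth 0
Step 7: declare b=(read e)=98 at depth 0
Step 8: declare b=56 at depth 0
Step 9: declare a=14 at depth 0
Step 10: declare b=(read a)=14 at depth 0
Visible at query point: a=14 b=14 d=98 e=98

Answer: 0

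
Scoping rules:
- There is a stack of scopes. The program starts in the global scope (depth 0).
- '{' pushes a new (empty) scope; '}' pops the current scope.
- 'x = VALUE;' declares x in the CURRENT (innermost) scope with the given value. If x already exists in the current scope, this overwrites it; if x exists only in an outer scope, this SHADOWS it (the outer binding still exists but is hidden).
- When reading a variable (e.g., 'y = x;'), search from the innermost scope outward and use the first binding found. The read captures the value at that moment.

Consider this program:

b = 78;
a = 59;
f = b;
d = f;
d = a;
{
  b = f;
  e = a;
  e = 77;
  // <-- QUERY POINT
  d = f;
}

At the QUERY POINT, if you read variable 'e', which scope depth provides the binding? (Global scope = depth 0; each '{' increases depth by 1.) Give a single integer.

Step 1: declare b=78 at depth 0
Step 2: declare a=59 at depth 0
Step 3: declare f=(read b)=78 at depth 0
Step 4: declare d=(read f)=78 at depth 0
Step 5: declare d=(read a)=59 at depth 0
Step 6: enter scope (depth=1)
Step 7: declare b=(read f)=78 at depth 1
Step 8: declare e=(read a)=59 at depth 1
Step 9: declare e=77 at depth 1
Visible at query point: a=59 b=78 d=59 e=77 f=78

Answer: 1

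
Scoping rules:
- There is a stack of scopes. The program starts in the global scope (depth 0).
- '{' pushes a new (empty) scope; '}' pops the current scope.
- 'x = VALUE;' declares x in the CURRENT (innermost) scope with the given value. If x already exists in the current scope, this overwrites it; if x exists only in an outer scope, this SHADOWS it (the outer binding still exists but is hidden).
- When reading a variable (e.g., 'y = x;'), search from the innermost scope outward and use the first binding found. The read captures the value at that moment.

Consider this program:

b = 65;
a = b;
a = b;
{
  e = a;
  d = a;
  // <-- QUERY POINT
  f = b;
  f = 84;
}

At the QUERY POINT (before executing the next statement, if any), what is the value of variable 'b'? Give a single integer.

Step 1: declare b=65 at depth 0
Step 2: declare a=(read b)=65 at depth 0
Step 3: declare a=(read b)=65 at depth 0
Step 4: enter scope (depth=1)
Step 5: declare e=(read a)=65 at depth 1
Step 6: declare d=(read a)=65 at depth 1
Visible at query point: a=65 b=65 d=65 e=65

Answer: 65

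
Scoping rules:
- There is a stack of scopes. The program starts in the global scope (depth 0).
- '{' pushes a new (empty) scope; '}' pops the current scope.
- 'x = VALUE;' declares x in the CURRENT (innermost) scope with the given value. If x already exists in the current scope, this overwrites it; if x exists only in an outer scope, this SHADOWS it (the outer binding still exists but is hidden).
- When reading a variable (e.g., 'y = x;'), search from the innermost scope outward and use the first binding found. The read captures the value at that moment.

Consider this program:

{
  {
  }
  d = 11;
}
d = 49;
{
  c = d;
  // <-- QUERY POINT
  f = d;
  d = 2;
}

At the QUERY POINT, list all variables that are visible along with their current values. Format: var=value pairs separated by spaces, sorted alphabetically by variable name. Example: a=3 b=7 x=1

Answer: c=49 d=49

Derivation:
Step 1: enter scope (depth=1)
Step 2: enter scope (depth=2)
Step 3: exit scope (depth=1)
Step 4: declare d=11 at depth 1
Step 5: exit scope (depth=0)
Step 6: declare d=49 at depth 0
Step 7: enter scope (depth=1)
Step 8: declare c=(read d)=49 at depth 1
Visible at query point: c=49 d=49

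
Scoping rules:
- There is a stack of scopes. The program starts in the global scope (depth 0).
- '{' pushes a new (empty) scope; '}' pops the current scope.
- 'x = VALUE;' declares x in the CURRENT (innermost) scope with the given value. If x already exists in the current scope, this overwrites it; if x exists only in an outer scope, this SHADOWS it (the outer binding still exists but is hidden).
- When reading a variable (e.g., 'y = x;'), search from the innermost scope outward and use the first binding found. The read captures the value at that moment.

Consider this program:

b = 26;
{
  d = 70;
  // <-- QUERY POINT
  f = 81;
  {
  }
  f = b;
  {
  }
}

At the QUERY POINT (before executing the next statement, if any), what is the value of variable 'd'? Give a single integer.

Answer: 70

Derivation:
Step 1: declare b=26 at depth 0
Step 2: enter scope (depth=1)
Step 3: declare d=70 at depth 1
Visible at query point: b=26 d=70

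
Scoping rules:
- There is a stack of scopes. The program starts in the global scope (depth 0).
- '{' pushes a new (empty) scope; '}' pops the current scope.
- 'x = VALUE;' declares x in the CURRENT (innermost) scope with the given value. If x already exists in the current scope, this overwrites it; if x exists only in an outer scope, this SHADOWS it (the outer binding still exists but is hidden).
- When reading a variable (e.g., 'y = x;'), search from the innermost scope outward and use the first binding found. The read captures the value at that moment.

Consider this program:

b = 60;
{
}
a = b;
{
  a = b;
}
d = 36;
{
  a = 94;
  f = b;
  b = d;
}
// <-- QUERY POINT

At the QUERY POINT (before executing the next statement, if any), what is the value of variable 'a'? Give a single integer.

Answer: 60

Derivation:
Step 1: declare b=60 at depth 0
Step 2: enter scope (depth=1)
Step 3: exit scope (depth=0)
Step 4: declare a=(read b)=60 at depth 0
Step 5: enter scope (depth=1)
Step 6: declare a=(read b)=60 at depth 1
Step 7: exit scope (depth=0)
Step 8: declare d=36 at depth 0
Step 9: enter scope (depth=1)
Step 10: declare a=94 at depth 1
Step 11: declare f=(read b)=60 at depth 1
Step 12: declare b=(read d)=36 at depth 1
Step 13: exit scope (depth=0)
Visible at query point: a=60 b=60 d=36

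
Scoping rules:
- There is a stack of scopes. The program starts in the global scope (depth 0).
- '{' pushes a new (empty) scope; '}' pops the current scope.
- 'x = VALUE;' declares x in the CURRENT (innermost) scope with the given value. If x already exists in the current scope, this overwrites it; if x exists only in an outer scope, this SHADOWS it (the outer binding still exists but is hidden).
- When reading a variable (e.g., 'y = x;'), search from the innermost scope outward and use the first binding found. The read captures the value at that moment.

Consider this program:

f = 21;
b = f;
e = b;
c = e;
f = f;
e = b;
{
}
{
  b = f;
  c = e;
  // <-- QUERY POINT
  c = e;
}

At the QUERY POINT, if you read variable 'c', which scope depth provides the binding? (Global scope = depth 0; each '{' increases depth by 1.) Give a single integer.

Step 1: declare f=21 at depth 0
Step 2: declare b=(read f)=21 at depth 0
Step 3: declare e=(read b)=21 at depth 0
Step 4: declare c=(read e)=21 at depth 0
Step 5: declare f=(read f)=21 at depth 0
Step 6: declare e=(read b)=21 at depth 0
Step 7: enter scope (depth=1)
Step 8: exit scope (depth=0)
Step 9: enter scope (depth=1)
Step 10: declare b=(read f)=21 at depth 1
Step 11: declare c=(read e)=21 at depth 1
Visible at query point: b=21 c=21 e=21 f=21

Answer: 1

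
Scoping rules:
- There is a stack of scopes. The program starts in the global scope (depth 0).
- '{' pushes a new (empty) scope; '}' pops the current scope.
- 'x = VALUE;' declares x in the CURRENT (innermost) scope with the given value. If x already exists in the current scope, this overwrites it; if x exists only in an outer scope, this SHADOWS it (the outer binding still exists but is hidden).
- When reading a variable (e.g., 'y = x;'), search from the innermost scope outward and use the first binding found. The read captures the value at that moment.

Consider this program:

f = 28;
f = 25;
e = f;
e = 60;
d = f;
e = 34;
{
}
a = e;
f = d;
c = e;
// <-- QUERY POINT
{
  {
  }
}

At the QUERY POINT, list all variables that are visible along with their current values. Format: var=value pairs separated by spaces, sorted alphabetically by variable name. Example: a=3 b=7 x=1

Step 1: declare f=28 at depth 0
Step 2: declare f=25 at depth 0
Step 3: declare e=(read f)=25 at depth 0
Step 4: declare e=60 at depth 0
Step 5: declare d=(read f)=25 at depth 0
Step 6: declare e=34 at depth 0
Step 7: enter scope (depth=1)
Step 8: exit scope (depth=0)
Step 9: declare a=(read e)=34 at depth 0
Step 10: declare f=(read d)=25 at depth 0
Step 11: declare c=(read e)=34 at depth 0
Visible at query point: a=34 c=34 d=25 e=34 f=25

Answer: a=34 c=34 d=25 e=34 f=25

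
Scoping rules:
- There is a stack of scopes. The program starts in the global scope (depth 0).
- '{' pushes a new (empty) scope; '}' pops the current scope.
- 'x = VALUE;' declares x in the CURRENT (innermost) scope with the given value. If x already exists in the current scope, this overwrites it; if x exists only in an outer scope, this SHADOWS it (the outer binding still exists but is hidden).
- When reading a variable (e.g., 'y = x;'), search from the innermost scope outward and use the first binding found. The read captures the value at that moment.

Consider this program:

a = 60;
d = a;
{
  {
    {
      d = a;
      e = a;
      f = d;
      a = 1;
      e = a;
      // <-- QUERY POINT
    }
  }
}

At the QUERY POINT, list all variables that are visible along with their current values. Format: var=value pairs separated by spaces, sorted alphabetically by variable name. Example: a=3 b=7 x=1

Step 1: declare a=60 at depth 0
Step 2: declare d=(read a)=60 at depth 0
Step 3: enter scope (depth=1)
Step 4: enter scope (depth=2)
Step 5: enter scope (depth=3)
Step 6: declare d=(read a)=60 at depth 3
Step 7: declare e=(read a)=60 at depth 3
Step 8: declare f=(read d)=60 at depth 3
Step 9: declare a=1 at depth 3
Step 10: declare e=(read a)=1 at depth 3
Visible at query point: a=1 d=60 e=1 f=60

Answer: a=1 d=60 e=1 f=60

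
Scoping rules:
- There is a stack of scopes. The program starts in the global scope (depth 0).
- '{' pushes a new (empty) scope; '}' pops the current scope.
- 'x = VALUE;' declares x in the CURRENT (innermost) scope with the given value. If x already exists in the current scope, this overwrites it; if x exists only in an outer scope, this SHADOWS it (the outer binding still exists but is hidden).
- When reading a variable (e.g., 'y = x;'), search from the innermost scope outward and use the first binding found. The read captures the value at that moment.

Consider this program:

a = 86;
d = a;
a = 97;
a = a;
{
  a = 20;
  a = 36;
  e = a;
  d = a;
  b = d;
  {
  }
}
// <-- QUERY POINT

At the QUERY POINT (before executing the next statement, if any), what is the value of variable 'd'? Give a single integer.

Answer: 86

Derivation:
Step 1: declare a=86 at depth 0
Step 2: declare d=(read a)=86 at depth 0
Step 3: declare a=97 at depth 0
Step 4: declare a=(read a)=97 at depth 0
Step 5: enter scope (depth=1)
Step 6: declare a=20 at depth 1
Step 7: declare a=36 at depth 1
Step 8: declare e=(read a)=36 at depth 1
Step 9: declare d=(read a)=36 at depth 1
Step 10: declare b=(read d)=36 at depth 1
Step 11: enter scope (depth=2)
Step 12: exit scope (depth=1)
Step 13: exit scope (depth=0)
Visible at query point: a=97 d=86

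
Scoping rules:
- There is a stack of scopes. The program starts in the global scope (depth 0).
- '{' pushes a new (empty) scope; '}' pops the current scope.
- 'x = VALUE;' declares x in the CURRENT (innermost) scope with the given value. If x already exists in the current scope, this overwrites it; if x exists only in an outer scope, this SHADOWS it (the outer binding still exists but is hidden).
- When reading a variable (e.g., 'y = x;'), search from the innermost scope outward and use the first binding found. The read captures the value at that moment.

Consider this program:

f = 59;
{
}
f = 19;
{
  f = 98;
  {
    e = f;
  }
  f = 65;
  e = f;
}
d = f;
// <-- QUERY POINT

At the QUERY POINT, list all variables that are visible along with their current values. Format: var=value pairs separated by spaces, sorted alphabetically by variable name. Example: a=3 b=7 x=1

Step 1: declare f=59 at depth 0
Step 2: enter scope (depth=1)
Step 3: exit scope (depth=0)
Step 4: declare f=19 at depth 0
Step 5: enter scope (depth=1)
Step 6: declare f=98 at depth 1
Step 7: enter scope (depth=2)
Step 8: declare e=(read f)=98 at depth 2
Step 9: exit scope (depth=1)
Step 10: declare f=65 at depth 1
Step 11: declare e=(read f)=65 at depth 1
Step 12: exit scope (depth=0)
Step 13: declare d=(read f)=19 at depth 0
Visible at query point: d=19 f=19

Answer: d=19 f=19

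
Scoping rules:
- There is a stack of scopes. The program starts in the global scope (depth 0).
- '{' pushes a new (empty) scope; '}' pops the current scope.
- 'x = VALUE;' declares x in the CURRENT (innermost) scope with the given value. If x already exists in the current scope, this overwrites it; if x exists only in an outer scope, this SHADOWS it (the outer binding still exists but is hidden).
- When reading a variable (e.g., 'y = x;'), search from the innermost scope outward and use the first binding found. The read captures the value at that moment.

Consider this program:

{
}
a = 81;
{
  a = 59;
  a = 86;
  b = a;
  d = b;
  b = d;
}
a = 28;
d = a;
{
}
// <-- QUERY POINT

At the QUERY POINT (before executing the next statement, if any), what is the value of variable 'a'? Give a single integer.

Answer: 28

Derivation:
Step 1: enter scope (depth=1)
Step 2: exit scope (depth=0)
Step 3: declare a=81 at depth 0
Step 4: enter scope (depth=1)
Step 5: declare a=59 at depth 1
Step 6: declare a=86 at depth 1
Step 7: declare b=(read a)=86 at depth 1
Step 8: declare d=(read b)=86 at depth 1
Step 9: declare b=(read d)=86 at depth 1
Step 10: exit scope (depth=0)
Step 11: declare a=28 at depth 0
Step 12: declare d=(read a)=28 at depth 0
Step 13: enter scope (depth=1)
Step 14: exit scope (depth=0)
Visible at query point: a=28 d=28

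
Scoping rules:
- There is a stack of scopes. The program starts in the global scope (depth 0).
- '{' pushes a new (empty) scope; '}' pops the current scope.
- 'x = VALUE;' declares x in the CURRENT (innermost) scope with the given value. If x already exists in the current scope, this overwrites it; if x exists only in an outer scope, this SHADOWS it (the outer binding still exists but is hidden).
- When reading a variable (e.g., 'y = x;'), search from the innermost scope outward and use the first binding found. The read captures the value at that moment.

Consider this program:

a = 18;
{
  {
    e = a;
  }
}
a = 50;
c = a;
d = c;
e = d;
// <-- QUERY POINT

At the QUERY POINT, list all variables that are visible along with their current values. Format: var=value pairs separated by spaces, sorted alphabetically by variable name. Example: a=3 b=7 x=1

Step 1: declare a=18 at depth 0
Step 2: enter scope (depth=1)
Step 3: enter scope (depth=2)
Step 4: declare e=(read a)=18 at depth 2
Step 5: exit scope (depth=1)
Step 6: exit scope (depth=0)
Step 7: declare a=50 at depth 0
Step 8: declare c=(read a)=50 at depth 0
Step 9: declare d=(read c)=50 at depth 0
Step 10: declare e=(read d)=50 at depth 0
Visible at query point: a=50 c=50 d=50 e=50

Answer: a=50 c=50 d=50 e=50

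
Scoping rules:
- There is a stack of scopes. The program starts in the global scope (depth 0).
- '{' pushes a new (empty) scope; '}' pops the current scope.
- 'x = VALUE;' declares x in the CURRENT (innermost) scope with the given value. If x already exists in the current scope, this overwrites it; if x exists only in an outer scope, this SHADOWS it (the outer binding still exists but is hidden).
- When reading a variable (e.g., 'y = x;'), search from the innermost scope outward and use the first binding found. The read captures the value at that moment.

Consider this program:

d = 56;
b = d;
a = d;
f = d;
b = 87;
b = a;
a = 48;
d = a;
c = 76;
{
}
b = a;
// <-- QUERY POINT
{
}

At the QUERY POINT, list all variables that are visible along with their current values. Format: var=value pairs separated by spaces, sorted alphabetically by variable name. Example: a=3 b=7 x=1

Step 1: declare d=56 at depth 0
Step 2: declare b=(read d)=56 at depth 0
Step 3: declare a=(read d)=56 at depth 0
Step 4: declare f=(read d)=56 at depth 0
Step 5: declare b=87 at depth 0
Step 6: declare b=(read a)=56 at depth 0
Step 7: declare a=48 at depth 0
Step 8: declare d=(read a)=48 at depth 0
Step 9: declare c=76 at depth 0
Step 10: enter scope (depth=1)
Step 11: exit scope (depth=0)
Step 12: declare b=(read a)=48 at depth 0
Visible at query point: a=48 b=48 c=76 d=48 f=56

Answer: a=48 b=48 c=76 d=48 f=56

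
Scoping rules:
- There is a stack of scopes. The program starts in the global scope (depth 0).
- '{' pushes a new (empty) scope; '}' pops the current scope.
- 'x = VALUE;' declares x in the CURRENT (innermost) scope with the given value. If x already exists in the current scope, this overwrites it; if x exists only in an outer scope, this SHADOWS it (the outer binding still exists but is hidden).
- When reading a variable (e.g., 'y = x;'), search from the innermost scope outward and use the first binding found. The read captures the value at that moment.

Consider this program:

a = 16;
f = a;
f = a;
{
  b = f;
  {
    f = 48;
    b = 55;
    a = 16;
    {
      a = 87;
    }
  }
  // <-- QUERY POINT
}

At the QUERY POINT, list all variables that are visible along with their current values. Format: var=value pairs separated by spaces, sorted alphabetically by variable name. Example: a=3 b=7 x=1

Answer: a=16 b=16 f=16

Derivation:
Step 1: declare a=16 at depth 0
Step 2: declare f=(read a)=16 at depth 0
Step 3: declare f=(read a)=16 at depth 0
Step 4: enter scope (depth=1)
Step 5: declare b=(read f)=16 at depth 1
Step 6: enter scope (depth=2)
Step 7: declare f=48 at depth 2
Step 8: declare b=55 at depth 2
Step 9: declare a=16 at depth 2
Step 10: enter scope (depth=3)
Step 11: declare a=87 at depth 3
Step 12: exit scope (depth=2)
Step 13: exit scope (depth=1)
Visible at query point: a=16 b=16 f=16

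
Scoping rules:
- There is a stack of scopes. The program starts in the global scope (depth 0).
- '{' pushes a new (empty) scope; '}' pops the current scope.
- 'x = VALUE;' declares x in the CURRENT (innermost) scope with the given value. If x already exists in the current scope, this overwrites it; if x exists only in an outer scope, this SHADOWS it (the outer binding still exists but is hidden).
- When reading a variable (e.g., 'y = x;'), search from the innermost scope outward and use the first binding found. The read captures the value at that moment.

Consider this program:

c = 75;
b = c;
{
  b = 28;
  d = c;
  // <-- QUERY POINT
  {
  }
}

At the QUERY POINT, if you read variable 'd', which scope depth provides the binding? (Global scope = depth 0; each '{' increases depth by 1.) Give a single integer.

Step 1: declare c=75 at depth 0
Step 2: declare b=(read c)=75 at depth 0
Step 3: enter scope (depth=1)
Step 4: declare b=28 at depth 1
Step 5: declare d=(read c)=75 at depth 1
Visible at query point: b=28 c=75 d=75

Answer: 1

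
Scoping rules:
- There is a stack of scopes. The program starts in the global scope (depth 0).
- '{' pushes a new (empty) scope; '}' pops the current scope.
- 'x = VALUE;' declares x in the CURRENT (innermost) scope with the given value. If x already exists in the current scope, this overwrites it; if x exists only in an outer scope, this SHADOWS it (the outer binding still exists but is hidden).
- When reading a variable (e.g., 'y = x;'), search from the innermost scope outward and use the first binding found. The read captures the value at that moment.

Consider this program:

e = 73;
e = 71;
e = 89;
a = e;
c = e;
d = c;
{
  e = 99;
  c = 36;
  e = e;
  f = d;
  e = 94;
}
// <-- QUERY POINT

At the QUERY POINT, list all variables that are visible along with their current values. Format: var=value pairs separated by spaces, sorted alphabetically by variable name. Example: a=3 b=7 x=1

Answer: a=89 c=89 d=89 e=89

Derivation:
Step 1: declare e=73 at depth 0
Step 2: declare e=71 at depth 0
Step 3: declare e=89 at depth 0
Step 4: declare a=(read e)=89 at depth 0
Step 5: declare c=(read e)=89 at depth 0
Step 6: declare d=(read c)=89 at depth 0
Step 7: enter scope (depth=1)
Step 8: declare e=99 at depth 1
Step 9: declare c=36 at depth 1
Step 10: declare e=(read e)=99 at depth 1
Step 11: declare f=(read d)=89 at depth 1
Step 12: declare e=94 at depth 1
Step 13: exit scope (depth=0)
Visible at query point: a=89 c=89 d=89 e=89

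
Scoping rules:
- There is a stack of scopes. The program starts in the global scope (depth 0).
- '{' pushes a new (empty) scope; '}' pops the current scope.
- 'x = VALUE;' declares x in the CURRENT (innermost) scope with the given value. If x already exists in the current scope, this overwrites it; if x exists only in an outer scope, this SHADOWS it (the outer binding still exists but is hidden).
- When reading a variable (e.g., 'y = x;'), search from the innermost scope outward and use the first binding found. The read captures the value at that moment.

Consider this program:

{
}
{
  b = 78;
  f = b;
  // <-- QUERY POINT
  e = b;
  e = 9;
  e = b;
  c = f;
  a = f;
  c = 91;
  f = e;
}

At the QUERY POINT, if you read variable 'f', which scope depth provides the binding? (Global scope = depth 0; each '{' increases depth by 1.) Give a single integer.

Answer: 1

Derivation:
Step 1: enter scope (depth=1)
Step 2: exit scope (depth=0)
Step 3: enter scope (depth=1)
Step 4: declare b=78 at depth 1
Step 5: declare f=(read b)=78 at depth 1
Visible at query point: b=78 f=78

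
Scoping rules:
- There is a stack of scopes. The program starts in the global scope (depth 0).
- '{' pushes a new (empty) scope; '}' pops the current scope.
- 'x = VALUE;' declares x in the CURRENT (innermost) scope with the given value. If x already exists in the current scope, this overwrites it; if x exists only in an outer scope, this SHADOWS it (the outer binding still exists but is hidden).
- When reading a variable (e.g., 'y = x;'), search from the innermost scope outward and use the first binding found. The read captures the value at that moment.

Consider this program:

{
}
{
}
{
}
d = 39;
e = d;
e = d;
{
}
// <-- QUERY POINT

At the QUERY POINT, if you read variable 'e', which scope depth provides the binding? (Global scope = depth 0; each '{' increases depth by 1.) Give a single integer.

Step 1: enter scope (depth=1)
Step 2: exit scope (depth=0)
Step 3: enter scope (depth=1)
Step 4: exit scope (depth=0)
Step 5: enter scope (depth=1)
Step 6: exit scope (depth=0)
Step 7: declare d=39 at depth 0
Step 8: declare e=(read d)=39 at depth 0
Step 9: declare e=(read d)=39 at depth 0
Step 10: enter scope (depth=1)
Step 11: exit scope (depth=0)
Visible at query point: d=39 e=39

Answer: 0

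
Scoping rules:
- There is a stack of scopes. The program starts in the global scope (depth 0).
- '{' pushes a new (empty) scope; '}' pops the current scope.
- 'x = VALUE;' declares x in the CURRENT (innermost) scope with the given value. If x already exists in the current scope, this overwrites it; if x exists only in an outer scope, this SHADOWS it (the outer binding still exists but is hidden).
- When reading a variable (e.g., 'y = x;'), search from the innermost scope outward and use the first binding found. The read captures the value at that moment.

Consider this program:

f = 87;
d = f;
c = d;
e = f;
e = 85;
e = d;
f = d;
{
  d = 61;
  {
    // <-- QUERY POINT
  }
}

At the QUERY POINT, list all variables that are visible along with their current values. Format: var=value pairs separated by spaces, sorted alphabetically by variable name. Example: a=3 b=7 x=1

Answer: c=87 d=61 e=87 f=87

Derivation:
Step 1: declare f=87 at depth 0
Step 2: declare d=(read f)=87 at depth 0
Step 3: declare c=(read d)=87 at depth 0
Step 4: declare e=(read f)=87 at depth 0
Step 5: declare e=85 at depth 0
Step 6: declare e=(read d)=87 at depth 0
Step 7: declare f=(read d)=87 at depth 0
Step 8: enter scope (depth=1)
Step 9: declare d=61 at depth 1
Step 10: enter scope (depth=2)
Visible at query point: c=87 d=61 e=87 f=87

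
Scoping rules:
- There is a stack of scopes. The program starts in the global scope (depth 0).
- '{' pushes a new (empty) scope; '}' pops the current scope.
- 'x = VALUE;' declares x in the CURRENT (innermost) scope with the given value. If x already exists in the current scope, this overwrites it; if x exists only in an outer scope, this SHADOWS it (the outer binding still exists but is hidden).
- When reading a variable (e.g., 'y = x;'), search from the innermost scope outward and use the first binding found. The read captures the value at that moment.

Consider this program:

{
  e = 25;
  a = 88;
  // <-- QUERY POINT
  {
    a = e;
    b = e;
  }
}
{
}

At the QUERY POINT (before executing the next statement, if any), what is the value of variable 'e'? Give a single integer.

Step 1: enter scope (depth=1)
Step 2: declare e=25 at depth 1
Step 3: declare a=88 at depth 1
Visible at query point: a=88 e=25

Answer: 25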